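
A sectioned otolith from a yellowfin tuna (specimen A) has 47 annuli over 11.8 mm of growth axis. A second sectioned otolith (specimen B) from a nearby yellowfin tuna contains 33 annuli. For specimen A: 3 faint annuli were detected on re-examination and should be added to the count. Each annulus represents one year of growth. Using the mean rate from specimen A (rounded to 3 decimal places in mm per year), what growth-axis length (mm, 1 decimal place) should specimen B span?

Specimen A: correcting the raw count gives 47 + 3 = 50 true annuli.
A: Mean rate = 11.8 mm / 50 years ≈ 0.236 mm/year.
For B, 0.236 mm/year × 33 years = 7.8 mm.

7.8 mm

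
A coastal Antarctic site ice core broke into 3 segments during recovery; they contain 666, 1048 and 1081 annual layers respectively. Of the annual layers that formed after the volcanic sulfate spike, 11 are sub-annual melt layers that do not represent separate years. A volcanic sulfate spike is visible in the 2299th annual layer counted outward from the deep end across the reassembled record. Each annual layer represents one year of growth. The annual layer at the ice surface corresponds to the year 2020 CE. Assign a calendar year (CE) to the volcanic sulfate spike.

Total annual layers = 666 + 1048 + 1081 = 2795.
2795 − 2299 = 496 annual layers lie beyond the volcanic sulfate spike toward the ice surface.
Removing the 11 false annual layers leaves 496 − 11 = 485 true annual layers beyond the volcanic sulfate spike.
Counting back 485 years from 2020 CE places the volcanic sulfate spike in 2020 − 485 = 1535 CE.

1535 CE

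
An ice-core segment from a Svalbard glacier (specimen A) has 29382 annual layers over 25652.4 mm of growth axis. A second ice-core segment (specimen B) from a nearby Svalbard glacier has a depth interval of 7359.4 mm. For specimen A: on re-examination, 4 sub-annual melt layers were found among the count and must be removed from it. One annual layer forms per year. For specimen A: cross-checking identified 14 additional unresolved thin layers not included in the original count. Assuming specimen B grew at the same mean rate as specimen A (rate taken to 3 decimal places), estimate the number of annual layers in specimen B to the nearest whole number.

8430 annual layers

Specimen A: correcting the raw count gives 29382 − 4 + 14 = 29392 true annual layers.
A: Extension rate ≈ 25652.4 / 29392 = 0.873 mm per year.
For B, 7359.4 / 0.873 = 8430.01 years ≈ 8430 annual layers.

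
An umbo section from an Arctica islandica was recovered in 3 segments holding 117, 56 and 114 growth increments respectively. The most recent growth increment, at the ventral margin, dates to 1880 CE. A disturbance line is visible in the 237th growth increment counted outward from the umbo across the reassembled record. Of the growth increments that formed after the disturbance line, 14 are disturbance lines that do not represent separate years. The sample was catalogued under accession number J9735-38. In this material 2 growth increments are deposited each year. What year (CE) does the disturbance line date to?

1862 CE

Total growth increments = 117 + 56 + 114 = 287.
287 − 237 = 50 growth increments lie beyond the disturbance line toward the ventral margin.
Excluding 14 false growth increments: 50 − 14 = 36.
36 growth increments at 2 per year is 36 / 2 = 18 years.
Counting back 18 years from 1880 CE places the disturbance line in 1880 − 18 = 1862 CE.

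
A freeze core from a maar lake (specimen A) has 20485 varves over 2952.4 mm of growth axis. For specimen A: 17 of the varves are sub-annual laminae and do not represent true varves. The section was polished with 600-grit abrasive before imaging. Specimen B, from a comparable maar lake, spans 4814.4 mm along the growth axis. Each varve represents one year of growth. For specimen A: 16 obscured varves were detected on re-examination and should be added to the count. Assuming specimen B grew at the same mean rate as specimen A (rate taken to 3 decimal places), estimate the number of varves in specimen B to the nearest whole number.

33433 varves

Specimen A: after corrections the count is 20485 − 17 + 16 = 20484 varves.
A: Mean rate = 2952.4 mm / 20484 years ≈ 0.144 mm per year.
For B, 4814.4 / 0.144 = 33433.33 years ≈ 33433 varves.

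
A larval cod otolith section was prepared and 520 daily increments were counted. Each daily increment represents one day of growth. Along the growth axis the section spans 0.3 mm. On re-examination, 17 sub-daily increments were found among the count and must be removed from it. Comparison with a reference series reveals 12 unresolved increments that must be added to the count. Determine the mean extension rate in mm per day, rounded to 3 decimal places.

0.001 mm per day

After corrections the count is 520 − 17 + 12 = 515 daily increments.
0.3 mm over 515 days gives 0.3 / 515 ≈ 0.001 mm per day.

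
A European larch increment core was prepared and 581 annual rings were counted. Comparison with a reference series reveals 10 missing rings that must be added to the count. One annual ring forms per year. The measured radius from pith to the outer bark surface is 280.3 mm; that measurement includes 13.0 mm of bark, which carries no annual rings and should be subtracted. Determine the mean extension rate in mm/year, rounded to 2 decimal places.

Adjusted count: 581 + 10 = 591 annual rings.
The growth record spans 280.3 − 13.0 = 267.3 mm.
267.3 mm over 591 years gives 267.3 / 591 ≈ 0.45 mm/year.

0.45 mm/year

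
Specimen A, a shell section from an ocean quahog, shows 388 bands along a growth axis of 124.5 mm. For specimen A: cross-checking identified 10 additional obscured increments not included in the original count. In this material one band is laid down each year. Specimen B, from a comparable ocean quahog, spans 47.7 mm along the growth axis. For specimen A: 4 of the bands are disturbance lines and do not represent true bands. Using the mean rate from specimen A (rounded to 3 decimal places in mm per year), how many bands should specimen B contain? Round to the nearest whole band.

Specimen A: after corrections the count is 388 − 4 + 10 = 394 bands.
A: 124.5 mm over 394 years gives 124.5 / 394 ≈ 0.316 mm/yr.
Specimen B: 47.7 mm / 0.316 mm per year = 150.95 years ≈ 151 bands.

151 bands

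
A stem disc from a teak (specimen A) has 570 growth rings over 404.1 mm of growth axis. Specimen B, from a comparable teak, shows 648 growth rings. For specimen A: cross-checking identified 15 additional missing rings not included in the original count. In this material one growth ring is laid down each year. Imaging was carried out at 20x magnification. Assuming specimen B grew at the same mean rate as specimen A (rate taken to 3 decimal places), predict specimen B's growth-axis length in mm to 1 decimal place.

447.8 mm

Specimen A: after corrections the count is 570 + 15 = 585 growth rings.
A: Mean rate = 404.1 mm / 585 years ≈ 0.691 mm per year.
B's length ≈ 0.691 × 648 = 447.8 mm.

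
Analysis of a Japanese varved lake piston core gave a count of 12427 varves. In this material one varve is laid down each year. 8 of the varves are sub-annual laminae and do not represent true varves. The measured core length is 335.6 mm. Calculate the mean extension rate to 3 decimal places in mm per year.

0.027 mm per year

True varve count = 12427 − 8 = 12419.
Mean rate = 335.6 mm / 12419 years ≈ 0.027 mm per year.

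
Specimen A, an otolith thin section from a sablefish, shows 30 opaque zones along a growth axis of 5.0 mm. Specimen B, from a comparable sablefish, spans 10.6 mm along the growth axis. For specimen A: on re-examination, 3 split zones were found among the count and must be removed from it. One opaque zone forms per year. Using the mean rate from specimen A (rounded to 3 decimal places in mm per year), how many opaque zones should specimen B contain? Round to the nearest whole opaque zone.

Specimen A: after corrections the count is 30 − 3 = 27 opaque zones.
A: Extension rate ≈ 5.0 / 27 = 0.185 mm/yr.
Specimen B: 10.6 mm / 0.185 mm per year = 57.30 years ≈ 57 opaque zones.

57 opaque zones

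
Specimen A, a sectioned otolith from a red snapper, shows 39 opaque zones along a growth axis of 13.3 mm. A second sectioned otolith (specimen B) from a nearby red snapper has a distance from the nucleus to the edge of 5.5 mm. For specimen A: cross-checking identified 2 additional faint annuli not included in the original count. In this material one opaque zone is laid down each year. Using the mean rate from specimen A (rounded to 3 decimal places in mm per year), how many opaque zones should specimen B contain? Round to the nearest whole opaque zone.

Specimen A: adjusted count: 39 + 2 = 41 opaque zones.
A: 13.3 mm over 41 years gives 13.3 / 41 ≈ 0.324 mm/yr.
B spans 5.5 / 0.324 = 16.98 years ≈ 17 opaque zones.

17 opaque zones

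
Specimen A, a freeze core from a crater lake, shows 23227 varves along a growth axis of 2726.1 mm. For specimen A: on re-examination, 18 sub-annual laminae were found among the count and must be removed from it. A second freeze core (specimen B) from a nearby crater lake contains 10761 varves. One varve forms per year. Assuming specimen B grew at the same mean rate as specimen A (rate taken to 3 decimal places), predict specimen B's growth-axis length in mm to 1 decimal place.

1259.0 mm

Specimen A: correcting the raw count gives 23227 − 18 = 23209 true varves.
A: Extension rate ≈ 2726.1 / 23209 = 0.117 mm/year.
Length of B = 0.117 × 10761 = 1259.0 mm.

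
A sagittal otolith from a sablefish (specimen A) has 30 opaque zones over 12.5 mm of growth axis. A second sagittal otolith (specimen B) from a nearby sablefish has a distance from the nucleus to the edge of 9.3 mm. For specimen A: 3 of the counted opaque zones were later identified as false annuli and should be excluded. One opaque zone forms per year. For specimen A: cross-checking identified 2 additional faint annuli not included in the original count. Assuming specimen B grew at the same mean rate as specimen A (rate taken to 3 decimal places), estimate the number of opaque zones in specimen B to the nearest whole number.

22 opaque zones

Specimen A: adjusted count: 30 − 3 + 2 = 29 opaque zones.
A: 12.5 mm over 29 years gives 12.5 / 29 ≈ 0.431 mm per year.
For B, 9.3 / 0.431 = 21.58 years ≈ 22 opaque zones.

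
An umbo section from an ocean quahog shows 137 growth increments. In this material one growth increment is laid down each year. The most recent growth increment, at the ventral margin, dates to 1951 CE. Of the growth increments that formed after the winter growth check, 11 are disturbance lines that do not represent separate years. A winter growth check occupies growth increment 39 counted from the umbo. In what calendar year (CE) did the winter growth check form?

The winter growth check sits at growth increment 39 from the umbo, so 137 − 39 = 98 growth increments formed after it.
98 − 11 false = 87 true growth increments after the winter growth check.
The growth increment at the ventral margin is 1951 CE, so the winter growth check dates to 1951 − 87 = 1864 CE.

1864 CE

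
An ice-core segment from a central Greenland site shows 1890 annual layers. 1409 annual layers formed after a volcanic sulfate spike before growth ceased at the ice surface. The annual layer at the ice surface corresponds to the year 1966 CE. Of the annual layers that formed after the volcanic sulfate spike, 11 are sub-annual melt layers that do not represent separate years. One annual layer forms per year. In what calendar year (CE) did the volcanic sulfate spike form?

568 CE

1409 annual layers formed after the volcanic sulfate spike.
Removing the 11 false annual layers leaves 1409 − 11 = 1398 true annual layers beyond the volcanic sulfate spike.
The annual layer at the ice surface is 1966 CE, so the volcanic sulfate spike dates to 1966 − 1398 = 568 CE.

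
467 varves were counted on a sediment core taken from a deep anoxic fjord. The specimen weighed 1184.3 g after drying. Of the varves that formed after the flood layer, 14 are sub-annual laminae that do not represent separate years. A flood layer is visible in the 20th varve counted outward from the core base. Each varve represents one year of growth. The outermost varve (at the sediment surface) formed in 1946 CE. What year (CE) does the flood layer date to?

1513 CE

The flood layer sits at varve 20 from the core base, so 467 − 20 = 447 varves formed after it.
447 − 14 false = 433 true varves after the flood layer.
Counting back 433 years from 1946 CE places the flood layer in 1946 − 433 = 1513 CE.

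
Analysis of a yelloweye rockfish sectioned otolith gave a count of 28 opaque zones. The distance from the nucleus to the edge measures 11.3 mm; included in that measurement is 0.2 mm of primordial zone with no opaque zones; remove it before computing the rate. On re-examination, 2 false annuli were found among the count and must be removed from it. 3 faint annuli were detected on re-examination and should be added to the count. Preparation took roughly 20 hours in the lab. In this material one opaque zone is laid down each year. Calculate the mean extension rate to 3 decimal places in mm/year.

0.383 mm/year

Adjusted count: 28 − 2 + 3 = 29 opaque zones.
Net length = 11.3 − 0.2 = 11.1 mm.
Extension rate ≈ 11.1 / 29 = 0.383 mm/year.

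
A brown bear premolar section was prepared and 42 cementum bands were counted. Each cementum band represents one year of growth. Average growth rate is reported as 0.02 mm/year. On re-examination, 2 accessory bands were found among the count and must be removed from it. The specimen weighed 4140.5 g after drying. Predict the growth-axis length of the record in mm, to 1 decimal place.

True cementum band count = 42 − 2 = 40.
40 years at 0.02 mm/year gives 0.02 × 40 = 0.8 mm.

0.8 mm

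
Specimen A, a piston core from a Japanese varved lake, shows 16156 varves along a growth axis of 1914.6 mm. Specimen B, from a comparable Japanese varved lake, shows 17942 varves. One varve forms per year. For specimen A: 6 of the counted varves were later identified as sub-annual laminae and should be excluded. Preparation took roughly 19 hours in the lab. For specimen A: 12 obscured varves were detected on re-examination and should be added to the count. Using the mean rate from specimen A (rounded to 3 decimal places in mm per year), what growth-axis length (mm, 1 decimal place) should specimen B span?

2117.2 mm

Specimen A: correcting the raw count gives 16156 − 6 + 12 = 16162 true varves.
A: Mean rate = 1914.6 mm / 16162 years ≈ 0.118 mm/yr.
For B, 0.118 mm/year × 17942 years = 2117.2 mm.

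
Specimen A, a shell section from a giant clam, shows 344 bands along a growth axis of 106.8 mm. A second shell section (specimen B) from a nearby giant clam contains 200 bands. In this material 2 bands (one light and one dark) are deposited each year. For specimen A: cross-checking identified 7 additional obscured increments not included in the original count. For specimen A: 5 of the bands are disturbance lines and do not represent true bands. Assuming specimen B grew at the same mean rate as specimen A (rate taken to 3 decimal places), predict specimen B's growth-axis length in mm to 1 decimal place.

61.7 mm

Specimen A: true band count = 344 − 5 + 7 = 346.
Specimen A: 346 bands at 2 per year is 346 / 2 = 173 years.
A: Mean rate = 106.8 mm / 173 years ≈ 0.617 mm/year.
Specimen B: 200 bands at 2 per year is 200 / 2 = 100 years. B's length ≈ 0.617 × 100 = 61.7 mm.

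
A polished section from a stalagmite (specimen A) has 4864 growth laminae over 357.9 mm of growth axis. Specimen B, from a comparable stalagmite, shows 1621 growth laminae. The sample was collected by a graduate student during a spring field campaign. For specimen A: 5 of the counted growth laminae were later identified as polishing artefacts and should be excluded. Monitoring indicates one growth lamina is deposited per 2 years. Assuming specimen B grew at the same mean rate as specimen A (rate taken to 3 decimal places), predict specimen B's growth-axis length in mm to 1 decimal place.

120.0 mm

Specimen A: after corrections the count is 4864 − 5 = 4859 growth laminae.
Specimen A: at 2 years per growth lamina, 4859 × 2 = 9718 years.
A: Mean rate = 357.9 mm / 9718 years ≈ 0.037 mm/year.
Specimen B: at 2 years per growth lamina, 1621 × 2 = 3242 years. B's length ≈ 0.037 × 3242 = 120.0 mm.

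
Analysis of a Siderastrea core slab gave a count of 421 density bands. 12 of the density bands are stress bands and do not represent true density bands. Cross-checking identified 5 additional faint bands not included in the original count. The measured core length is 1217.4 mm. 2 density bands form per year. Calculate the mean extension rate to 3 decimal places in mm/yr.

Correcting the raw count gives 421 − 12 + 5 = 414 true density bands.
With 2 density bands per year, 414 / 2 = 207 years.
Extension rate ≈ 1217.4 / 207 = 5.881 mm/yr.

5.881 mm/yr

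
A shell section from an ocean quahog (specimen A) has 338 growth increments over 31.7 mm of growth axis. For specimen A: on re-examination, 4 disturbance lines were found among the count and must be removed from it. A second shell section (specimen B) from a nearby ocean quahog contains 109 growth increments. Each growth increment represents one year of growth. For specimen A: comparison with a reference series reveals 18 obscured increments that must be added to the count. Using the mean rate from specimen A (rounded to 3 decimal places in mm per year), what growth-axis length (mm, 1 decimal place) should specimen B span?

9.8 mm

Specimen A: true growth increment count = 338 − 4 + 18 = 352.
A: Mean rate = 31.7 mm / 352 years ≈ 0.090 mm/yr.
Length of B = 0.090 × 109 = 9.8 mm.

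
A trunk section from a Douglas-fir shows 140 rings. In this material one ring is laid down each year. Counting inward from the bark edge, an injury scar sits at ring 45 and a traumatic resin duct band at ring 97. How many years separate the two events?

Separation: 97 − 45 = 52 rings.
At one ring per year, 52 years elapsed between them.

52 years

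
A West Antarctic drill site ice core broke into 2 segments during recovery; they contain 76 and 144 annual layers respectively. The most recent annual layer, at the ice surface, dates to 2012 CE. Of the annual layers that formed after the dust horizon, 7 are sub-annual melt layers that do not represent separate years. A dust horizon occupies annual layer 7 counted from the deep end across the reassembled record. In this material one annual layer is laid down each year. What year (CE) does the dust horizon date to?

Total annual layers = 76 + 144 = 220.
The dust horizon sits at annual layer 7 from the deep end, so 220 − 7 = 213 annual layers formed after it.
Removing the 7 false annual layers leaves 213 − 7 = 206 true annual layers beyond the dust horizon.
Counting back 206 years from 2012 CE places the dust horizon in 2012 − 206 = 1806 CE.

1806 CE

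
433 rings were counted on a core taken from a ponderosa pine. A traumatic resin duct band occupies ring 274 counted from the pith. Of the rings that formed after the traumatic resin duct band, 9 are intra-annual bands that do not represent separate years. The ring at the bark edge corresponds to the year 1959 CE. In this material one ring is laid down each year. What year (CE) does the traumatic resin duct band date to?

1809 CE

The traumatic resin duct band sits at ring 274 from the pith, so 433 − 274 = 159 rings formed after it.
159 − 9 false = 150 true rings after the traumatic resin duct band.
The ring at the bark edge is 1959 CE, so the traumatic resin duct band dates to 1959 − 150 = 1809 CE.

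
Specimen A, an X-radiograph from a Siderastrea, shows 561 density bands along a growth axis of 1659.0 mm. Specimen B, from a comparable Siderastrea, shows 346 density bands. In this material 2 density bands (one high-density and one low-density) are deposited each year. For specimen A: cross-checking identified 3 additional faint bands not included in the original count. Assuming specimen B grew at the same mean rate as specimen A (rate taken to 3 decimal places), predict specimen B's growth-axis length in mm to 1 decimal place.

Specimen A: correcting the raw count gives 561 + 3 = 564 true density bands.
Specimen A: dividing by 2 density bands per year: 564 / 2 = 282 years.
A: 1659.0 mm over 282 years gives 1659.0 / 282 ≈ 5.883 mm/year.
Specimen B: 346 density bands at 2 per year is 346 / 2 = 173 years. For B, 5.883 mm/year × 173 years = 1017.8 mm.

1017.8 mm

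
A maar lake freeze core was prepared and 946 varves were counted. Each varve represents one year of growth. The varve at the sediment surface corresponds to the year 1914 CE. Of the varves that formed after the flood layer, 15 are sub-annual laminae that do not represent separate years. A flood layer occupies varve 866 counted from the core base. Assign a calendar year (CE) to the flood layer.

Between varve 866 and the sediment surface there are 946 − 866 = 80 varves.
80 − 15 false = 65 true varves after the flood layer.
Counting back 65 years from 1914 CE places the flood layer in 1914 − 65 = 1849 CE.

1849 CE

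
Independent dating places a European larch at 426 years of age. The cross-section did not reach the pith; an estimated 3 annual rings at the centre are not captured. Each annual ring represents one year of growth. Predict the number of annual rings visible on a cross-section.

Expected annual rings over 426 years: 426.
426 − 3 missed = 423 annual rings expected in the prepared section.

423 annual rings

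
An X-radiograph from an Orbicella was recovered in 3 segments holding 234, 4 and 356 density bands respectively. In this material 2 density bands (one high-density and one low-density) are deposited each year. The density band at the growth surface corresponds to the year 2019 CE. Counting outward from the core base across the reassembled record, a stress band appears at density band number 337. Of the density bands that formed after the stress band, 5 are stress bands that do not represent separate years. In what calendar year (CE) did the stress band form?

1893 CE

Total density bands = 234 + 4 + 356 = 594.
Between density band 337 and the growth surface there are 594 − 337 = 257 density bands.
257 − 5 false = 252 true density bands after the stress band.
With 2 density bands per year, 252 / 2 = 126 years.
The density band at the growth surface is 2019 CE, so the stress band dates to 2019 − 126 = 1893 CE.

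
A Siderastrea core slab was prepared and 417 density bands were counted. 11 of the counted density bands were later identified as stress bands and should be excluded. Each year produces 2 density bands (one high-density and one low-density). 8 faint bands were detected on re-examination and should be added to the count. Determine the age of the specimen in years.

After corrections the count is 417 − 11 + 8 = 414 density bands.
With 2 density bands per year, 414 / 2 = 207 years.

207 years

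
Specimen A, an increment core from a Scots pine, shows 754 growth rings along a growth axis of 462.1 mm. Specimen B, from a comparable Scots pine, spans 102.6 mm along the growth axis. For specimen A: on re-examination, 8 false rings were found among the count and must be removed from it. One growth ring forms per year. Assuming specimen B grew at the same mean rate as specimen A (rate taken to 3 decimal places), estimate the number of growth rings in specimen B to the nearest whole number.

Specimen A: adjusted count: 754 − 8 = 746 growth rings.
A: 462.1 mm over 746 years gives 462.1 / 746 ≈ 0.619 mm per year.
B spans 102.6 / 0.619 = 165.75 years ≈ 166 growth rings.

166 growth rings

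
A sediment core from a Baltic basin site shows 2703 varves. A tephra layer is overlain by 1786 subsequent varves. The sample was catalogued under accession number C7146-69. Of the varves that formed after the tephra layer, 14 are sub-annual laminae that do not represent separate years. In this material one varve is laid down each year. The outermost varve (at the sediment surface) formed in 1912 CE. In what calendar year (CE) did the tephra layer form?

140 CE

1786 varves formed after the tephra layer.
Excluding 14 false varves: 1786 − 14 = 1772.
1912 − 1772 = 140 CE.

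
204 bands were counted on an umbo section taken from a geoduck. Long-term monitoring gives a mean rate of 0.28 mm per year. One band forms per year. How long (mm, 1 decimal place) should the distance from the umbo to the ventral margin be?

The record spans 204 years at 0.28 mm per year.
Predicted length = 0.28 mm/year × 204 years = 57.1 mm.

57.1 mm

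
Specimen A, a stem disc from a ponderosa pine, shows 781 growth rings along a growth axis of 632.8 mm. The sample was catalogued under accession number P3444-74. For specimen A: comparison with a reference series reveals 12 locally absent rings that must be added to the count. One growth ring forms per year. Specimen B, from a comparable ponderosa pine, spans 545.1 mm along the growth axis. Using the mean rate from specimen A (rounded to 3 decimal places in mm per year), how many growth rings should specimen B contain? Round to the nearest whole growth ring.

683 growth rings

Specimen A: correcting the raw count gives 781 + 12 = 793 true growth rings.
A: Extension rate ≈ 632.8 / 793 = 0.798 mm/yr.
B spans 545.1 / 0.798 = 683.08 years ≈ 683 growth rings.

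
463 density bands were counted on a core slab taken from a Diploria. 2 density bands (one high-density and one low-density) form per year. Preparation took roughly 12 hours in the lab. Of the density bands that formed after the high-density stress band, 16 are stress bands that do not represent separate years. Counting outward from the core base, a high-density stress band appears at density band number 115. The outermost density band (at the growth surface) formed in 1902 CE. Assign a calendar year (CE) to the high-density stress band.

The high-density stress band sits at density band 115 from the core base, so 463 − 115 = 348 density bands formed after it.
348 − 16 false = 332 true density bands after the high-density stress band.
332 density bands at 2 per year is 332 / 2 = 166 years.
Counting back 166 years from 1902 CE places the high-density stress band in 1902 − 166 = 1736 CE.

1736 CE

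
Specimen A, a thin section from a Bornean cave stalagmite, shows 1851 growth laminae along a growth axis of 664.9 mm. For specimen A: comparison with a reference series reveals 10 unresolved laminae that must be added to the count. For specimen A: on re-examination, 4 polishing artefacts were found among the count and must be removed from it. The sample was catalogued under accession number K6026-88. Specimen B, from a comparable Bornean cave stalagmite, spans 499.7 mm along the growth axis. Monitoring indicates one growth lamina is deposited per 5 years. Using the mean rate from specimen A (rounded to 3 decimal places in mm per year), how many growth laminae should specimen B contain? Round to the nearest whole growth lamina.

1388 growth laminae

Specimen A: true growth lamina count = 1851 − 4 + 10 = 1857.
Specimen A: multiplying by 5 years per growth lamina: 1857 × 5 = 9285 years.
A: 664.9 mm over 9285 years gives 664.9 / 9285 ≈ 0.072 mm/yr.
B spans 499.7 / 0.072 = 6940.28 years; at 5 years per growth lamina that is 6940.28 / 5 ≈ 1388 growth laminae.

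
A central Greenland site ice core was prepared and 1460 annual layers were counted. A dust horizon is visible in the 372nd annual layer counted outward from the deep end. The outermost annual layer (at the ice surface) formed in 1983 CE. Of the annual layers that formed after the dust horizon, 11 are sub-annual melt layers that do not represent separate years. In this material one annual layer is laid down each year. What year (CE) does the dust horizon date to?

Between annual layer 372 and the ice surface there are 1460 − 372 = 1088 annual layers.
Excluding 11 false annual layers: 1088 − 11 = 1077.
The annual layer at the ice surface is 1983 CE, so the dust horizon dates to 1983 − 1077 = 906 CE.

906 CE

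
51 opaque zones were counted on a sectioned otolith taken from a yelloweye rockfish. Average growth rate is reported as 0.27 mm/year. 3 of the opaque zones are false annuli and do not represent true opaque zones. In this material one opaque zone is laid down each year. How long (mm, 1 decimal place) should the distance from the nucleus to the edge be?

Adjusted count: 51 − 3 = 48 opaque zones.
48 years at 0.27 mm/year gives 0.27 × 48 = 13.0 mm.

13.0 mm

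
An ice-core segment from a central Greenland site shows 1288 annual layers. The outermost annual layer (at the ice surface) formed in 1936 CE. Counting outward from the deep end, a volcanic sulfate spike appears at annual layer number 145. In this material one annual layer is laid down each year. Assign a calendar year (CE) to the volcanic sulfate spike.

793 CE

Between annual layer 145 and the ice surface there are 1288 − 145 = 1143 annual layers.
Counting back 1143 years from 1936 CE places the volcanic sulfate spike in 1936 − 1143 = 793 CE.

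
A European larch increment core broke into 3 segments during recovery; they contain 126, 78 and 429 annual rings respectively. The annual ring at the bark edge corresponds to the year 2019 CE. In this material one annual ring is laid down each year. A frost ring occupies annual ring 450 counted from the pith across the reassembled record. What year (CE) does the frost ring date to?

Total annual rings = 126 + 78 + 429 = 633.
633 − 450 = 183 annual rings lie beyond the frost ring toward the bark edge.
Counting back 183 years from 2019 CE places the frost ring in 2019 − 183 = 1836 CE.

1836 CE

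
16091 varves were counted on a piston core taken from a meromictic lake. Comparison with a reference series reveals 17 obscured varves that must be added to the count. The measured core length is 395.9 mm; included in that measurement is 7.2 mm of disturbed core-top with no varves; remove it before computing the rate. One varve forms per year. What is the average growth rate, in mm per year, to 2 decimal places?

0.02 mm per year

Correcting the raw count gives 16091 + 17 = 16108 true varves.
Removing the 7.2 mm offcut leaves 395.9 − 7.2 = 388.7 mm.
Extension rate ≈ 388.7 / 16108 = 0.02 mm per year.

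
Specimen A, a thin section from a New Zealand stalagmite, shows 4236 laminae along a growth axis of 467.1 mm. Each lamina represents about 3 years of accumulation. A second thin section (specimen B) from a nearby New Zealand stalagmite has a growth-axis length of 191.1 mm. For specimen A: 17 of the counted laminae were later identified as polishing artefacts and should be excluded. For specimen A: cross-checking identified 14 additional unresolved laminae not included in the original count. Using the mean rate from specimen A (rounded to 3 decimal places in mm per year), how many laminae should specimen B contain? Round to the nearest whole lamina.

Specimen A: adjusted count: 4236 − 17 + 14 = 4233 laminae.
Specimen A: multiplying by 3 years per lamina: 4233 × 3 = 12699 years.
A: 467.1 mm over 12699 years gives 467.1 / 12699 ≈ 0.037 mm per year.
B spans 191.1 / 0.037 = 5164.86 years; at 3 years per lamina that is 5164.86 / 3 ≈ 1722 laminae.

1722 laminae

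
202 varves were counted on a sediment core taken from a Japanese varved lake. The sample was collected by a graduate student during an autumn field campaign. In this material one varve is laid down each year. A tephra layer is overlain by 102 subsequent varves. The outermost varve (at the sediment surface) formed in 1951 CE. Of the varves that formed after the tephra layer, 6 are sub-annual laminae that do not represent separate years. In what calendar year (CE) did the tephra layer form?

1855 CE

There are 102 varves younger than the tephra layer.
Removing the 6 false varves leaves 102 − 6 = 96 true varves beyond the tephra layer.
1951 − 96 = 1855 CE.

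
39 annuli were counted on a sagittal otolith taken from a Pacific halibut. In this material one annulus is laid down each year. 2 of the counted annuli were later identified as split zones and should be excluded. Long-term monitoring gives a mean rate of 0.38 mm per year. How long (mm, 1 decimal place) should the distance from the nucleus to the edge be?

14.1 mm

Correcting the raw count gives 39 − 2 = 37 true annuli.
Predicted length = 0.38 mm/year × 37 years = 14.1 mm.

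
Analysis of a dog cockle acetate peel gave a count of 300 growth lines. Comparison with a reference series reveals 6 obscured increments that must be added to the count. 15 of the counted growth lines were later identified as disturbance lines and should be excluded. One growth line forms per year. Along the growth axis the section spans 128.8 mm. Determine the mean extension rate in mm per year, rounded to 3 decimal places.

0.443 mm per year

Adjusted count: 300 − 15 + 6 = 291 growth lines.
Mean rate = 128.8 mm / 291 years ≈ 0.443 mm per year.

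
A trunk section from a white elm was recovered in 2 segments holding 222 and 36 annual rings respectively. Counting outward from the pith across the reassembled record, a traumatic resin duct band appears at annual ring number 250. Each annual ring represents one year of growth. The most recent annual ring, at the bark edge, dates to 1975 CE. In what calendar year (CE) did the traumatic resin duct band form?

Total annual rings = 222 + 36 = 258.
258 − 250 = 8 annual rings lie beyond the traumatic resin duct band toward the bark edge.
Counting back 8 years from 1975 CE places the traumatic resin duct band in 1975 − 8 = 1967 CE.

1967 CE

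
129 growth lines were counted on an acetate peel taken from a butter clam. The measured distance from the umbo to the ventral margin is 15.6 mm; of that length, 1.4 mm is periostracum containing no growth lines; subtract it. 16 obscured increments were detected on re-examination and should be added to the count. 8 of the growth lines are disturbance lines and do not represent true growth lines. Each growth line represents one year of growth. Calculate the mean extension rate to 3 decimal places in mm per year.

0.104 mm per year

Correcting the raw count gives 129 − 8 + 16 = 137 true growth lines.
Removing the 1.4 mm offcut leaves 15.6 − 1.4 = 14.2 mm.
Extension rate ≈ 14.2 / 137 = 0.104 mm per year.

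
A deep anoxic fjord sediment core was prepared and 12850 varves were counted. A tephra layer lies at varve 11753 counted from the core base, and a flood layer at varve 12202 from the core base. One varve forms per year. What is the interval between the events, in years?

The two markers are separated by 12202 − 11753 = 449 varves.
At one varve per year, 449 years elapsed between them.

449 years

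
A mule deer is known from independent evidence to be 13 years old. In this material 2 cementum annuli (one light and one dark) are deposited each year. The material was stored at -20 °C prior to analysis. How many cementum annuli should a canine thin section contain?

With 2 cementum annuli per year, 13 years would produce 13 × 2 = 26 cementum annuli.
So 26 cementum annuli should be present.

26 cementum annuli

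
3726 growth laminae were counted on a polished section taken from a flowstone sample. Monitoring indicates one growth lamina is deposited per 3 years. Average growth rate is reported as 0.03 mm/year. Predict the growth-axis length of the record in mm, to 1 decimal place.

335.3 mm

Multiplying by 3 years per growth lamina: 3726 × 3 = 11178 years.
Predicted length = 0.03 mm/year × 11178 years = 335.3 mm.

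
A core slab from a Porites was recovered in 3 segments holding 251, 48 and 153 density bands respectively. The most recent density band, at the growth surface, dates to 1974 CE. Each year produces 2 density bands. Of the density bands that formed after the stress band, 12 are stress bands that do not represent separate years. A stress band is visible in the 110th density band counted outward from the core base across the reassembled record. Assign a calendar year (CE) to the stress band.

1809 CE

Total density bands = 251 + 48 + 153 = 452.
452 − 110 = 342 density bands lie beyond the stress band toward the growth surface.
342 − 12 false = 330 true density bands after the stress band.
With 2 density bands per year, 330 / 2 = 165 years.
The density band at the growth surface is 1974 CE, so the stress band dates to 1974 − 165 = 1809 CE.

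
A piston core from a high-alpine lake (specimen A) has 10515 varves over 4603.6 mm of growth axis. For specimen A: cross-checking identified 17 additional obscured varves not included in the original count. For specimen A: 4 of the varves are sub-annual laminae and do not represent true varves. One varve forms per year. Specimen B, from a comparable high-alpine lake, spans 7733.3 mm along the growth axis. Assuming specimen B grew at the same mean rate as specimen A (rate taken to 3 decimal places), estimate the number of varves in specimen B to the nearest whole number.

17696 varves

Specimen A: adjusted count: 10515 − 4 + 17 = 10528 varves.
A: Extension rate ≈ 4603.6 / 10528 = 0.437 mm/yr.
B spans 7733.3 / 0.437 = 17696.34 years ≈ 17696 varves.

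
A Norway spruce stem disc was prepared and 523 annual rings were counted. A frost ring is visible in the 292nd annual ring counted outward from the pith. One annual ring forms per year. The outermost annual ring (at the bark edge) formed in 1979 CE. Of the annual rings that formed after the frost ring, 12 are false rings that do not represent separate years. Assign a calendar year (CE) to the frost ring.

1760 CE

523 − 292 = 231 annual rings lie beyond the frost ring toward the bark edge.
Removing the 12 false annual rings leaves 231 − 12 = 219 true annual rings beyond the frost ring.
The annual ring at the bark edge is 1979 CE, so the frost ring dates to 1979 − 219 = 1760 CE.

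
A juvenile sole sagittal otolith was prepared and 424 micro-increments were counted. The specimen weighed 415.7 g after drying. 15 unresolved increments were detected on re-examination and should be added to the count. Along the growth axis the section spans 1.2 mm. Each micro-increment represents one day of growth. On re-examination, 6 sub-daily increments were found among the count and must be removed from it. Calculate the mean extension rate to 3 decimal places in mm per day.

Adjusted count: 424 − 6 + 15 = 433 micro-increments.
Mean rate = 1.2 mm / 433 days ≈ 0.003 mm per day.

0.003 mm per day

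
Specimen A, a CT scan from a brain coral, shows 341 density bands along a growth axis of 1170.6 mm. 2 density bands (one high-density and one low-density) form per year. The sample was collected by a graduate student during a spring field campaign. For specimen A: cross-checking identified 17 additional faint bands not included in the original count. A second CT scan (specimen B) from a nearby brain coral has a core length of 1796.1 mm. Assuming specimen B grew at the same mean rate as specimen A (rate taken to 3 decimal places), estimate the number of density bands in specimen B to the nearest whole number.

549 density bands

Specimen A: correcting the raw count gives 341 + 17 = 358 true density bands.
Specimen A: dividing by 2 density bands per year: 358 / 2 = 179 years.
A: 1170.6 mm over 179 years gives 1170.6 / 179 ≈ 6.540 mm/year.
For B, 1796.1 / 6.540 = 274.63 years; at 2 density bands per year that is 274.63 × 2 ≈ 549 density bands.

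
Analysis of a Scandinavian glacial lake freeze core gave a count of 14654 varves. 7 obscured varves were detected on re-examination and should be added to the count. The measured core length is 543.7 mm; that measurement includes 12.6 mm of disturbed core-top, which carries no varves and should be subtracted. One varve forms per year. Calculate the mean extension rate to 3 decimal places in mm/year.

Adjusted count: 14654 + 7 = 14661 varves.
Removing the 12.6 mm offcut leaves 543.7 − 12.6 = 531.1 mm.
Mean rate = 531.1 mm / 14661 years ≈ 0.036 mm/year.

0.036 mm/year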